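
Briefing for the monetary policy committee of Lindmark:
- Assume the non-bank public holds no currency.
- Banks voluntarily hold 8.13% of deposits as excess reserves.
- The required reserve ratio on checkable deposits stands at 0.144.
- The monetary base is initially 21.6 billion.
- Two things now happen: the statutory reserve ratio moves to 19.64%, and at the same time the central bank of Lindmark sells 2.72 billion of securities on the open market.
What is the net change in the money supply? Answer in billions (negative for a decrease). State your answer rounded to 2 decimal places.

Before: m₁ = 1 / (0.144 + 0.0813) ≈ 4.43853, MB₁ = 21.6, so M₁ = 4.43853 × 21.6 ≈ 95.8722 billion.
After: m₂ = 1 / (0.1964 + 0.0813) ≈ 3.60101, MB₂ = 21.6 − 2.72 = 18.88, so M₂ = 3.60101 × 18.88 ≈ 67.9871 billion.
ΔM = M₂ − M₁ = 67.9871 − 95.8722 = -27.8851 billion.

-27.89 billion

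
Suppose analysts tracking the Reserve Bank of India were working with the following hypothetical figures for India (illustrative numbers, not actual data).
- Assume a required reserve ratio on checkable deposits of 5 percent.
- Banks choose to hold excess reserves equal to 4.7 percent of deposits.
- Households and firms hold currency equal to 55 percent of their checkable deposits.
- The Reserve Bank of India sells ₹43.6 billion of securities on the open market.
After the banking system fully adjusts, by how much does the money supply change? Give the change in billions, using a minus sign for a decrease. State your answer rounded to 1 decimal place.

-104.5 billion

The money multiplier is m = (1 + c) / (rr + e + c) = (1 + 0.55) / (0.05 + 0.047 + 0.55) ≈ 2.3957.
The sale removes 43.6 billion of base, so ΔM = m × ΔMB = 2.3957 × (−43.6) ≈ -104.4525 billion.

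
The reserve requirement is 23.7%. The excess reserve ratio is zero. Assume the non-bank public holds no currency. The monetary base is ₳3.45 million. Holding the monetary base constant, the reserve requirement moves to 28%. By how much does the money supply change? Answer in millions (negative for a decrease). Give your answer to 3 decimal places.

Initially m₁ = 1 / (0.237) ≈ 4.21941, so M₁ = 4.21941 × 3.45 ≈ 14.557 million.
After the change m₂ = 1 / (0.28) ≈ 3.57143, so M₂ = 3.57143 × 3.45 ≈ 12.3214 million.
ΔM = M₂ − M₁ = 12.3214 − 14.557 = -2.2356 million.

-2.236 million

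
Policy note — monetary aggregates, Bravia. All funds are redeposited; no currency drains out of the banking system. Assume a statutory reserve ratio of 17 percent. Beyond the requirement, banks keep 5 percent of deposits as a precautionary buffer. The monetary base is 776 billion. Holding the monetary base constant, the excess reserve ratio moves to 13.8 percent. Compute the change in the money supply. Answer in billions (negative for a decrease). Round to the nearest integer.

-1008 billion

Initially m₁ = 1 / (0.17 + 0.05) ≈ 4.5455, so M₁ = 4.5455 × 776 = 3527.308 billion.
After the change m₂ = 1 / (0.17 + 0.138) ≈ 3.2468, so M₂ = 3.2468 × 776 = 2519.5168 billion.
ΔM = M₂ − M₁ = 2519.5168 − 3527.308 = -1007.7912 billion.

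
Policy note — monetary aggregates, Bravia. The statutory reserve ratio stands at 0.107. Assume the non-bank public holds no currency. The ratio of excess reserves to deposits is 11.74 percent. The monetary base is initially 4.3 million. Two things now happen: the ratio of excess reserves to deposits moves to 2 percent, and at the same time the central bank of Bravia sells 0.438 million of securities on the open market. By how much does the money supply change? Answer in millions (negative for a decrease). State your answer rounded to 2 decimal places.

11.25 million

Before: m₁ = 1 / (0.107 + 0.1174) ≈ 4.4563, MB₁ = 4.3, so M₁ = 4.4563 × 4.3 ≈ 19.1621 million.
After: m₂ = 1 / (0.107 + 0.02) ≈ 7.8740, MB₂ = 4.3 − 0.438 = 3.862, so M₂ = 7.8740 × 3.862 ≈ 30.4094 million.
ΔM = M₂ − M₁ = 30.4094 − 19.1621 = 11.2473 million.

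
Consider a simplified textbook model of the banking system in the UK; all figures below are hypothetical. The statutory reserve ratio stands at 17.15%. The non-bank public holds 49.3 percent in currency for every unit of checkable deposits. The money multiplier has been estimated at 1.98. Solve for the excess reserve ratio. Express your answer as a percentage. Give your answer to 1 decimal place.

Using m = 1.98. Since m = (1 + c)/(c + rr + e), the denominator satisfies c + rr + e = (1 + c)/m = (1 + 0.493) / 1.98 ≈ 0.754040.
With c = 0.493 and rr = 0.1715, the excess reserve ratio is 0.754040 − 0.493 − 0.1715 = 0.08954.

9.0%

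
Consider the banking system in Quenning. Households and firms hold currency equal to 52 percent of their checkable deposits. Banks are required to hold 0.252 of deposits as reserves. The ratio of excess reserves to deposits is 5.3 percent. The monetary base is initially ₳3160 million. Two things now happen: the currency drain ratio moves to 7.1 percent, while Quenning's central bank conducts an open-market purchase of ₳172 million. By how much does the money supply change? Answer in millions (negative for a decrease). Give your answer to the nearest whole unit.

₳3669 million

Before: m₁ = (1 + 0.52) / (0.252 + 0.053 + 0.52) ≈ 1.84242, MB₁ = 3160, so M₁ = 1.84242 × 3160 = 5822.0472 million.
After: m₂ = (1 + 0.071) / (0.252 + 0.053 + 0.071) ≈ 2.84840, MB₂ = 3160 + 172 = 3332, so M₂ = 2.84840 × 3332 = 9490.8688 million.
ΔM = M₂ − M₁ = 9490.8688 − 5822.0472 = 3668.8216 million.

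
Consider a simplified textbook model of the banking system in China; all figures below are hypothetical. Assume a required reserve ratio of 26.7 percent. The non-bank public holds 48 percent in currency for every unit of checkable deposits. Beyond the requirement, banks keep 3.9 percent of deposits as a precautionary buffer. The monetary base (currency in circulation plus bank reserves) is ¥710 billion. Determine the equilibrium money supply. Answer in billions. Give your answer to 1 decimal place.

The money multiplier is m = (1 + c) / (rr + e + c) = (1 + 0.48) / (0.267 + 0.039 + 0.48) ≈ 1.88295.
So M = m × MB = 1.88295 × 710 = 1336.8945 billion.

¥1336.9 billion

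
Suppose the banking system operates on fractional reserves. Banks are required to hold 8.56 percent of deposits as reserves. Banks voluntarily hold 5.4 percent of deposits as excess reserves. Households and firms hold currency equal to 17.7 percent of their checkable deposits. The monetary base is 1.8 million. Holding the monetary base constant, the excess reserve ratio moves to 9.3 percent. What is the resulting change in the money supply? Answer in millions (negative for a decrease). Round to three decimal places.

-0.734 million

Initially m₁ = (1 + 0.177) / (0.0856 + 0.054 + 0.177) ≈ 3.71762, so M₁ = 3.71762 × 1.8 ≈ 6.6917 million.
After the change m₂ = (1 + 0.177) / (0.0856 + 0.093 + 0.177) ≈ 3.30990, so M₂ = 3.30990 × 1.8 ≈ 5.9578 million.
ΔM = M₂ − M₁ = 5.9578 − 6.6917 = -0.7339 million.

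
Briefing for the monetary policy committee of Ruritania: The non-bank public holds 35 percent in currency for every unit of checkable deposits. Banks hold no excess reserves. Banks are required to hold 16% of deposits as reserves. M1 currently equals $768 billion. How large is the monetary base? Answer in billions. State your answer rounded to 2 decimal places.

The money multiplier is m = (1 + c) / (rr + c) = (1 + 0.35) / (0.16 + 0.35) ≈ 2.647059.
MB = M / m = 768 / 2.647059 ≈ 290.1333 billion.

$290.13 billion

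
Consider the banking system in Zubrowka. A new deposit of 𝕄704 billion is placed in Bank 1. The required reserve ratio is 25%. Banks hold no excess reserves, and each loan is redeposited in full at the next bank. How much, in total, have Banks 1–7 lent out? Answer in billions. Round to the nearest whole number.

Bank i lends (1 − rr)^i of the original deposit: Bank 1 lends 704·0.7500 = 528.0000, Bank 2 lends 704·0.7500² = 396.0000, and so on.
Summing a geometric series: total = 704·[0.7500·(1 − 0.7500^7) / (1 − 0.7500)] ≈ 1830.0820 billion.

𝕄1830 billion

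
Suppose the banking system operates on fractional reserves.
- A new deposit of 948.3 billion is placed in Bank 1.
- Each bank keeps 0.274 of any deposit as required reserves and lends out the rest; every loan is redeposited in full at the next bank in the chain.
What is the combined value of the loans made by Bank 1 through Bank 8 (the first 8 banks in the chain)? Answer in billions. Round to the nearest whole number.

Bank i lends (1 − rr)^i of the original deposit: Bank 1 lends 948.3·0.7260 = 688.4658, Bank 2 lends 948.3·0.7260² ≈ 499.8262, and so on.
Summing a geometric series: total = 948.3·[0.7260·(1 − 0.7260^8) / (1 − 0.7260)] ≈ 2318.7279 billion.

2319 billion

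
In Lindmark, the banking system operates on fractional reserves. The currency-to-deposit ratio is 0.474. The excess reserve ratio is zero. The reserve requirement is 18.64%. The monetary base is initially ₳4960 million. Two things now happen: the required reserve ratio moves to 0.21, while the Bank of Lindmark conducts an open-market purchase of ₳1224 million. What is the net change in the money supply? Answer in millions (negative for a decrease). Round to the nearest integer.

₳2256 million

Before: m₁ = (1 + 0.474) / (0.1864 + 0.474) ≈ 2.23198, MB₁ = 4960, so M₁ = 2.23198 × 4960 = 11070.6208 million.
After: m₂ = (1 + 0.474) / (0.21 + 0.474) ≈ 2.15497, MB₂ = 4960 + 1224 = 6184, so M₂ = 2.15497 × 6184 ≈ 13326.3345 million.
ΔM = M₂ − M₁ = 13326.3345 − 11070.6208 = 2255.7137 million.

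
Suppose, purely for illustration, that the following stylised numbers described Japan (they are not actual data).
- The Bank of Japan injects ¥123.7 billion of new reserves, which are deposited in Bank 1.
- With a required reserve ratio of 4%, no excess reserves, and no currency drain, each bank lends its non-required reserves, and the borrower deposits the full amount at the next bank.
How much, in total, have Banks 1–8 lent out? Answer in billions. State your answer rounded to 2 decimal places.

Bank i lends (1 − rr)^i of the original deposit: Bank 1 lends 123.7·0.9600 = 118.7520, Bank 2 lends 123.7·0.9600² ≈ 114.0019, and so on.
Summing a geometric series: total = 123.7·[0.9600·(1 − 0.9600^8) / (1 − 0.9600)] ≈ 827.1386 billion.

¥827.14 billion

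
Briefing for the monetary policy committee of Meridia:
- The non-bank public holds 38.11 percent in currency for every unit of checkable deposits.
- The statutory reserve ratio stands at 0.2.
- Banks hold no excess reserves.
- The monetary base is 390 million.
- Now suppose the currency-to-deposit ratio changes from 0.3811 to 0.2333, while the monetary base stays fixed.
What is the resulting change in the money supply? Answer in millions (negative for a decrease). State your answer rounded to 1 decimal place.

183.1 million

Initially m₁ = (1 + 0.3811) / (0.2 + 0.3811) ≈ 2.37670, so M₁ = 2.37670 × 390 = 926.913 million.
After the change m₂ = (1 + 0.2333) / (0.2 + 0.2333) ≈ 2.84630, so M₂ = 2.84630 × 390 = 1110.057 million.
ΔM = M₂ − M₁ = 1110.057 − 926.913 = 183.144 million.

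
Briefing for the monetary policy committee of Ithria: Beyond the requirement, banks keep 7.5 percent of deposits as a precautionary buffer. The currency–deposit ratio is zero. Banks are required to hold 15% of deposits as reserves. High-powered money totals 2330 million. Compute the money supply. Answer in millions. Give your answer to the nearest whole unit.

The money multiplier is m = 1 / (rr + e) = 1 / (0.15 + 0.075) ≈ 4.44444.
So M = m × MB = 4.44444 × 2330 = 10355.5452 million.

10356 million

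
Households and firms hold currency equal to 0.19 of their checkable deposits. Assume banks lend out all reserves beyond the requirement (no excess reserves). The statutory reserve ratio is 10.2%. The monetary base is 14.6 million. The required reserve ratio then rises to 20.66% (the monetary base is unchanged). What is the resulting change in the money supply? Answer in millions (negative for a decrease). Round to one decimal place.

-15.7 million

Initially m₁ = (1 + 0.19) / (0.102 + 0.19) ≈ 4.0753, so M₁ = 4.0753 × 14.6 ≈ 59.4994 million.
After the change m₂ = (1 + 0.19) / (0.2066 + 0.19) ≈ 3.0005, so M₂ = 3.0005 × 14.6 = 43.8073 million.
ΔM = M₂ − M₁ = 43.8073 − 59.4994 = -15.6921 million.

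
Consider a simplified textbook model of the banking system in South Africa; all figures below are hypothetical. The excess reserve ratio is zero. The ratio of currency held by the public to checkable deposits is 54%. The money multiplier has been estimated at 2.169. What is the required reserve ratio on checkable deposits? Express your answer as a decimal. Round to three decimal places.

Using m = 2.169. Since m = (1 + c)/(c + rr + e), the denominator satisfies c + rr + e = (1 + c)/m = (1 + 0.54) / 2.169 ≈ 0.710005.
With c = 0.54 and e = 0, the required reserve ratio on checkable deposits is 0.710005 − 0.54 − 0 = 0.170005.

0.170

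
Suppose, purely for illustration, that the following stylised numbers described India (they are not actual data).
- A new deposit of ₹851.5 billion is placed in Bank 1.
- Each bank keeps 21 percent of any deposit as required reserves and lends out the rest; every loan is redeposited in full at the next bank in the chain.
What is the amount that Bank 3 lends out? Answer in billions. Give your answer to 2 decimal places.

₹419.82 billion

Each bank lends a fraction (1 − rr) = 0.7900 of the deposit it receives, so Bank 3 receives 851.5·0.7900^2 and lends 851.5·0.7900^3 ≈ 419.8227 billion.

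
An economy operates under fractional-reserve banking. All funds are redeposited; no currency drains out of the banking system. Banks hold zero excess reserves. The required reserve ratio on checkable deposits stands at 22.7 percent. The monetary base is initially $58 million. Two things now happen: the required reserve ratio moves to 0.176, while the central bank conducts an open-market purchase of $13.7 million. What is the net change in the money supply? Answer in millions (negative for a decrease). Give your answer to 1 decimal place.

Before: m₁ = 1 / (0.227) ≈ 4.4053, MB₁ = 58, so M₁ = 4.4053 × 58 = 255.5074 million.
After: m₂ = 1 / (0.176) ≈ 5.6818, MB₂ = 58 + 13.7 = 71.7, so M₂ = 5.6818 × 71.7 ≈ 407.3851 million.
ΔM = M₂ − M₁ = 407.3851 − 255.5074 = 151.8777 million.

$151.9 million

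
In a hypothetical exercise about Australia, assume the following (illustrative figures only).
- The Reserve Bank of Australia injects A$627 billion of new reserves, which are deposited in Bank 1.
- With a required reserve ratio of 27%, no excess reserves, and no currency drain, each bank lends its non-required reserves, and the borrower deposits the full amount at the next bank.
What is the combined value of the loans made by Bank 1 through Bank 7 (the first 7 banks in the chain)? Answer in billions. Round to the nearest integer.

Bank i lends (1 − rr)^i of the original deposit: Bank 1 lends 627·0.7300 = 457.7100, Bank 2 lends 627·0.7300² = 334.1283, and so on.
Summing a geometric series: total = 627·[0.7300·(1 − 0.7300^7) / (1 − 0.7300)] ≈ 1507.9443 billion.

A$1508 billion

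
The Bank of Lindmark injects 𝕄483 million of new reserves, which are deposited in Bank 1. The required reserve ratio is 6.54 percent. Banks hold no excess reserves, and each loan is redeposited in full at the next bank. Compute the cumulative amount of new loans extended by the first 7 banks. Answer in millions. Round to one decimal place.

Bank i lends (1 − rr)^i of the original deposit: Bank 1 lends 483·0.9346 = 451.4118, Bank 2 lends 483·0.9346² ≈ 421.8895, and so on.
Summing a geometric series: total = 483·[0.9346·(1 − 0.9346^7) / (1 − 0.9346)] ≈ 2603.2404 million.

𝕄2603.2 million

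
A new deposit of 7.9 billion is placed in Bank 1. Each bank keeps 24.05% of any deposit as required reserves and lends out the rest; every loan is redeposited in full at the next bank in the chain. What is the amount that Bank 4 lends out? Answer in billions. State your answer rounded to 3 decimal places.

Each bank lends a fraction (1 − rr) = 0.7595 of the deposit it receives, so Bank 4 receives 7.9·0.7595^3 and lends 7.9·0.7595^4 ≈ 2.6287 billion.

2.629 billion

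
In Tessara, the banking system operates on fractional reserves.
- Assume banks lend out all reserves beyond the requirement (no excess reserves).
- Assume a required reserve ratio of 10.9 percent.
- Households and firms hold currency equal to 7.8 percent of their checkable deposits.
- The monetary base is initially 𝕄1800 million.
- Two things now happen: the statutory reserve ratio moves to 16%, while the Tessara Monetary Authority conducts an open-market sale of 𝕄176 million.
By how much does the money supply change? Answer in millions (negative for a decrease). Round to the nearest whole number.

Before: m₁ = (1 + 0.078) / (0.109 + 0.078) ≈ 5.76471, MB₁ = 1800, so M₁ = 5.76471 × 1800 = 10376.478 million.
After: m₂ = (1 + 0.078) / (0.16 + 0.078) ≈ 4.52941, MB₂ = 1800 − 176 = 1624, so M₂ = 4.52941 × 1624 ≈ 7355.7618 million.
ΔM = M₂ − M₁ = 7355.7618 − 10376.478 = -3020.7162 million.

-3021 million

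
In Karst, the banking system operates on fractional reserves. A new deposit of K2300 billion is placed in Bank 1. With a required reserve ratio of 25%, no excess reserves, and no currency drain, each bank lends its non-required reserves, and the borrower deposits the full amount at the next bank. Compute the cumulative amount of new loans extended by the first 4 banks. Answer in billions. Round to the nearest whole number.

Bank i lends (1 − rr)^i of the original deposit: Bank 1 lends 2300·0.7500 = 1725.0000, Bank 2 lends 2300·0.7500² = 1293.7500, and so on.
Summing a geometric series: total = 2300·[0.7500·(1 − 0.7500^4) / (1 − 0.7500)] ≈ 4716.7969 billion.

K4717 billion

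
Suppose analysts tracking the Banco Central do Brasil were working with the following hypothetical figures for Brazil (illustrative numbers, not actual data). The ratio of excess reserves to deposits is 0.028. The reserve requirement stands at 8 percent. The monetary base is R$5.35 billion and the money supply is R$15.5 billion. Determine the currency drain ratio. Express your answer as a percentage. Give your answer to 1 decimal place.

Using m = M/MB = 15.5/5.35 ≈ 2.897196. From m = (1 + c)/(c + rr + e), rearranging gives 1 + c = m·(c + rr + e), so c·(1 − m) = m·(rr + e) − 1.
Hence c = [m·(rr + e) − 1]/(1 − m) = [2.897196 × (0.08 + 0.028) − 1] / (1 − 2.897196) ≈ 0.362168.

36.2%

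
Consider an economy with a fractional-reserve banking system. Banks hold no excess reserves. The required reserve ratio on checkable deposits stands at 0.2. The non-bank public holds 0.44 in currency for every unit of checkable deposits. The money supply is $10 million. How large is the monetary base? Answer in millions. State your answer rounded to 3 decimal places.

The money multiplier is m = (1 + c) / (rr + c) = (1 + 0.44) / (0.2 + 0.44) = 2.25.
MB = M / m = 10 / 2.25 ≈ 4.4444 million.

$4.444 million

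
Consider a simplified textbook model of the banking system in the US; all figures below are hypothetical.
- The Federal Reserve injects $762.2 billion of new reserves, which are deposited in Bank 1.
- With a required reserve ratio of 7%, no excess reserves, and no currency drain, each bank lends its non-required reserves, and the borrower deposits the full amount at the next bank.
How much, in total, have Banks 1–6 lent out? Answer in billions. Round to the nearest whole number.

Bank i lends (1 − rr)^i of the original deposit: Bank 1 lends 762.2·0.9300 = 708.8460, Bank 2 lends 762.2·0.9300² ≈ 659.2268, and so on.
Summing a geometric series: total = 762.2·[0.9300·(1 − 0.9300^6) / (1 − 0.9300)] ≈ 3574.7085 billion.

$3575 billion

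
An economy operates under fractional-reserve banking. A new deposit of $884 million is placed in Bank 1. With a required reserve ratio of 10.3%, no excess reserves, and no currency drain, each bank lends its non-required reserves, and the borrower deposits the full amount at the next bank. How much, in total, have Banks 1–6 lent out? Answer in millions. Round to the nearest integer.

$3688 million

Bank i lends (1 − rr)^i of the original deposit: Bank 1 lends 884·0.8970 = 792.9480, Bank 2 lends 884·0.8970² ≈ 711.2744, and so on.
Summing a geometric series: total = 884·[0.8970·(1 − 0.8970^6) / (1 − 0.8970)] ≈ 3688.3602 million.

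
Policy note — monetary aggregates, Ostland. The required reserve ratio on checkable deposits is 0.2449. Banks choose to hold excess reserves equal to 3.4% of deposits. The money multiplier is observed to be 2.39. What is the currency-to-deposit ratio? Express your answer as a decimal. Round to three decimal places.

Using m = 2.39. From m = (1 + c)/(c + rr + e), rearranging gives 1 + c = m·(c + rr + e), so c·(1 − m) = m·(rr + e) − 1.
Hence c = [m·(rr + e) − 1]/(1 − m) = [2.39 × (0.2449 + 0.034) − 1] / (1 − 2.39) ≈ 0.239877.

0.240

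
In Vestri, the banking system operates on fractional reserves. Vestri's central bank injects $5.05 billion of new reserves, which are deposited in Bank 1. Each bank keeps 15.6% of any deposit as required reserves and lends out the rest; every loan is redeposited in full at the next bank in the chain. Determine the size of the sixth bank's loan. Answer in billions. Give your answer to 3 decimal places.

Each bank lends a fraction (1 − rr) = 0.8440 of the deposit it receives, so Bank 6 receives 5.05·0.8440^5 and lends 5.05·0.8440^6 ≈ 1.8253 billion.

$1.825 billion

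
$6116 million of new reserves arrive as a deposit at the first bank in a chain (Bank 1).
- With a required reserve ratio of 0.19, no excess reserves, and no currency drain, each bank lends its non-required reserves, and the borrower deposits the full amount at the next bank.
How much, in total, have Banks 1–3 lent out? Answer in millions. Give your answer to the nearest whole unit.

Bank i lends (1 − rr)^i of the original deposit: Bank 1 lends 6116·0.8100 = 4953.9600, Bank 2 lends 6116·0.8100² = 4012.7076, and so on.
Summing a geometric series: total = 6116·[0.8100·(1 − 0.8100^3) / (1 − 0.8100)] ≈ 12216.9608 million.

$12217 million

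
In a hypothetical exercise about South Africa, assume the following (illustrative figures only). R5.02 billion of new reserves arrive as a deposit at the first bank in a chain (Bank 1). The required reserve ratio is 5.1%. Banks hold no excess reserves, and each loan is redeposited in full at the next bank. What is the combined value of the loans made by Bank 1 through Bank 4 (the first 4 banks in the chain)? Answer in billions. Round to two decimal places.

Bank i lends (1 − rr)^i of the original deposit: Bank 1 lends 5.02·0.9490 ≈ 4.7640, Bank 2 lends 5.02·0.9490² ≈ 4.5210, and so on.
Summing a geometric series: total = 5.02·[0.9490·(1 − 0.9490^4) / (1 − 0.9490)] ≈ 17.6471 billion.

R17.65 billion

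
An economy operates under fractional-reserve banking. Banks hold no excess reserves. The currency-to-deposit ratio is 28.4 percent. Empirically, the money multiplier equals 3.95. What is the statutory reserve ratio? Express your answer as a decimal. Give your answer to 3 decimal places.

Using m = 3.95. Since m = (1 + c)/(c + rr + e), the denominator satisfies c + rr + e = (1 + c)/m = (1 + 0.284) / 3.95 ≈ 0.325063.
With c = 0.284 and e = 0, the statutory reserve ratio is 0.325063 − 0.284 − 0 = 0.041063.

0.041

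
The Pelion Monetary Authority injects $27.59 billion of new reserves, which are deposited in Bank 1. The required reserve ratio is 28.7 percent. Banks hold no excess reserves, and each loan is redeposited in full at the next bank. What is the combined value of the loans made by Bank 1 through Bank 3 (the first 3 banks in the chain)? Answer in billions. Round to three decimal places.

$43.698 billion

Bank i lends (1 − rr)^i of the original deposit: Bank 1 lends 27.59·0.7130 ≈ 19.6717, Bank 2 lends 27.59·0.7130² ≈ 14.0259, and so on.
Summing a geometric series: total = 27.59·[0.7130·(1 − 0.7130^3) / (1 − 0.7130)] ≈ 43.6980 billion.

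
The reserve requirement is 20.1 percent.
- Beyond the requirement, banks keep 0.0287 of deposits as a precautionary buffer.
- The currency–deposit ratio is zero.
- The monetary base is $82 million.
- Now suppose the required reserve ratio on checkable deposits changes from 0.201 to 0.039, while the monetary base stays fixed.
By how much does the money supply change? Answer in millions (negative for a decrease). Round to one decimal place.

$854.2 million

Initially m₁ = 1 / (0.201 + 0.0287) ≈ 4.3535, so M₁ = 4.3535 × 82 = 356.987 million.
After the change m₂ = 1 / (0.039 + 0.0287) ≈ 14.7710, so M₂ = 14.7710 × 82 = 1211.222 million.
ΔM = M₂ − M₁ = 1211.222 − 356.987 = 854.235 million.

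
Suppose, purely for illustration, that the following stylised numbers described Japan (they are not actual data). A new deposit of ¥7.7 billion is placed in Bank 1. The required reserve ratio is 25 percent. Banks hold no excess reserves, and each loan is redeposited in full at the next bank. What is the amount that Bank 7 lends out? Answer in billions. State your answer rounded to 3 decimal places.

Each bank lends a fraction (1 − rr) = 0.7500 of the deposit it receives, so Bank 7 receives 7.7·0.7500^6 and lends 7.7·0.7500^7 ≈ 1.0278 billion.

¥1.028 billion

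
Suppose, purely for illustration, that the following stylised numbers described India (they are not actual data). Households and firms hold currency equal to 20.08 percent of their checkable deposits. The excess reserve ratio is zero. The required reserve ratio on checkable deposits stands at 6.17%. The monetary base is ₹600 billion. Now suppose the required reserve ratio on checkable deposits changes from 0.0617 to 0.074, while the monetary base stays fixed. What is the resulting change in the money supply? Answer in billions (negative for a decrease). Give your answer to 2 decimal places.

Initially m₁ = (1 + 0.2008) / (0.0617 + 0.2008) ≈ 4.574476, so M₁ = 4.574476 × 600 = 2744.6856 billion.
After the change m₂ = (1 + 0.2008) / (0.074 + 0.2008) ≈ 4.369723, so M₂ = 4.369723 × 600 = 2621.8338 billion.
ΔM = M₂ − M₁ = 2621.8338 − 2744.6856 = -122.8518 billion.

-122.85 billion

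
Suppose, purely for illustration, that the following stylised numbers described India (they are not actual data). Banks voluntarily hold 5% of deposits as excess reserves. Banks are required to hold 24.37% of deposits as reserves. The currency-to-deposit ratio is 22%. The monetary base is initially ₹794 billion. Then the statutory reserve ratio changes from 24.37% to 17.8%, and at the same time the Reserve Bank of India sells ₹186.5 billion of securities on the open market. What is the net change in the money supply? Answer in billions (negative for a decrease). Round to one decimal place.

-231.3 billion

Before: m₁ = (1 + 0.22) / (0.2437 + 0.05 + 0.22) ≈ 2.37493, MB₁ = 794, so M₁ = 2.37493 × 794 ≈ 1885.6944 billion.
After: m₂ = (1 + 0.22) / (0.178 + 0.05 + 0.22) ≈ 2.72321, MB₂ = 794 − 186.5 = 607.5, so M₂ = 2.72321 × 607.5 ≈ 1654.3501 billion.
ΔM = M₂ − M₁ = 1654.3501 − 1885.6944 = -231.3443 billion.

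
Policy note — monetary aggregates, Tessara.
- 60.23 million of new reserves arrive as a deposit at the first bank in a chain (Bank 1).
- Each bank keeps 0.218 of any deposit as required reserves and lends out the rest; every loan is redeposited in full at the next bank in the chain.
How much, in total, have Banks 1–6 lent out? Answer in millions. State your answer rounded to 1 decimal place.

Bank i lends (1 − rr)^i of the original deposit: Bank 1 lends 60.23·0.7820 ≈ 47.0999, Bank 2 lends 60.23·0.7820² ≈ 36.8321, and so on.
Summing a geometric series: total = 60.23·[0.7820·(1 − 0.7820^6) / (1 − 0.7820)] ≈ 166.6457 million.

166.6 million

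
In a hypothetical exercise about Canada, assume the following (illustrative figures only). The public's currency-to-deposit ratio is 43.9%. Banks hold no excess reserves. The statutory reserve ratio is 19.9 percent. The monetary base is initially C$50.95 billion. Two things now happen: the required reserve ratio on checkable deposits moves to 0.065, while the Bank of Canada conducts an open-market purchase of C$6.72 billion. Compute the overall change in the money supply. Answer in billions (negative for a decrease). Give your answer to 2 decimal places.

C$49.74 billion

Before: m₁ = (1 + 0.439) / (0.199 + 0.439) ≈ 2.25549, MB₁ = 50.95, so M₁ = 2.25549 × 50.95 ≈ 114.9172 billion.
After: m₂ = (1 + 0.439) / (0.065 + 0.439) ≈ 2.85516, MB₂ = 50.95 + 6.72 = 57.67, so M₂ = 2.85516 × 57.67 ≈ 164.6571 billion.
ΔM = M₂ − M₁ = 164.6571 − 114.9172 = 49.7399 billion.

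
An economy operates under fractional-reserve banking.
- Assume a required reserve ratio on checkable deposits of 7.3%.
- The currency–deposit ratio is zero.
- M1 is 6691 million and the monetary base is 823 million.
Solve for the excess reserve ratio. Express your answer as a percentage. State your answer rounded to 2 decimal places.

5.00%

Using m = M/MB = 6691/823 ≈ 8.130012. Since m = (1 + c)/(c + rr + e), the denominator satisfies c + rr + e = (1 + c)/m = (1 + 0) / 8.130012 ≈ 0.123001.
With c = 0 and rr = 0.073, the excess reserve ratio is 0.123001 − 0 − 0.073 = 0.050001.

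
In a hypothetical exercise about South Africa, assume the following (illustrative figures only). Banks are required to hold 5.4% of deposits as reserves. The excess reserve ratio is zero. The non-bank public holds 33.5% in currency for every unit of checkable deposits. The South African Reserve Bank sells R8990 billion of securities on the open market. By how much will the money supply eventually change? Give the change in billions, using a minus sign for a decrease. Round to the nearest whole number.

The money multiplier is m = (1 + c) / (rr + c) = (1 + 0.335) / (0.054 + 0.335) ≈ 3.43188.
The sale removes 8990 billion of base, so ΔM = m × ΔMB = 3.43188 × (−8990) = -30852.6012 billion.

-30853 billion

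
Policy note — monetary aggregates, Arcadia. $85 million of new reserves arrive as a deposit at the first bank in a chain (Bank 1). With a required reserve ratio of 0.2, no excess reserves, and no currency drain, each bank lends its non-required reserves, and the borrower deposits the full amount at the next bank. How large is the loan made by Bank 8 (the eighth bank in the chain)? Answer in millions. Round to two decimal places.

Each bank lends a fraction (1 − rr) = 0.8000 of the deposit it receives, so Bank 8 receives 85·0.8000^7 and lends 85·0.8000^8 ≈ 14.2606 million.

$14.26 million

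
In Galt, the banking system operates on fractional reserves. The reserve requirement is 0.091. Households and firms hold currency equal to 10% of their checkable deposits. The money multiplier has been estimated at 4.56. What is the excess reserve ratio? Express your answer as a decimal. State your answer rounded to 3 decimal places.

0.050

Using m = 4.56. Since m = (1 + c)/(c + rr + e), the denominator satisfies c + rr + e = (1 + c)/m = (1 + 0.1) / 4.56 ≈ 0.241228.
With c = 0.1 and rr = 0.091, the excess reserve ratio is 0.241228 − 0.1 − 0.091 = 0.050228.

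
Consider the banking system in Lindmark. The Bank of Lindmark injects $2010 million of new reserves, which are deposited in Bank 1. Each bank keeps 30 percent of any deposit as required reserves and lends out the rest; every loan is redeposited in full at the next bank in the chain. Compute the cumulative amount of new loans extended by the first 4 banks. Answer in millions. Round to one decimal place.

$3563.9 million

Bank i lends (1 − rr)^i of the original deposit: Bank 1 lends 2010·0.7000 = 1407.0000, Bank 2 lends 2010·0.7000² = 984.9000, and so on.
Summing a geometric series: total = 2010·[0.7000·(1 − 0.7000^4) / (1 − 0.7000)] = 3563.9310 million.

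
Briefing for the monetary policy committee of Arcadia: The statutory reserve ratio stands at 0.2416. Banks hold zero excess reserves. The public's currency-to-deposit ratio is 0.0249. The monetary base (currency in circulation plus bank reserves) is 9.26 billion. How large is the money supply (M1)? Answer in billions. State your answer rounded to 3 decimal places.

The money multiplier is m = (1 + c) / (rr + c) = (1 + 0.0249) / (0.2416 + 0.0249) ≈ 3.84578.
So M = m × MB = 3.84578 × 9.26 ≈ 35.6119 billion.

35.612 billion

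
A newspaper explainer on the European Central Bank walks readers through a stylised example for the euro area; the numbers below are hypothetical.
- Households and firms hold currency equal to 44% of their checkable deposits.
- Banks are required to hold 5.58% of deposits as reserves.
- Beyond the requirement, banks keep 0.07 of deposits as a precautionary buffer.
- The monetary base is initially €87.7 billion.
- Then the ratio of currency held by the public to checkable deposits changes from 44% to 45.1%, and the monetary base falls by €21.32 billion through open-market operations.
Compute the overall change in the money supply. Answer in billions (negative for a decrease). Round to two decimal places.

-56.22 billion

Before: m₁ = (1 + 0.44) / (0.0558 + 0.07 + 0.44) ≈ 2.54507, MB₁ = 87.7, so M₁ = 2.54507 × 87.7 ≈ 223.2026 billion.
After: m₂ = (1 + 0.451) / (0.0558 + 0.07 + 0.451) ≈ 2.51560, MB₂ = 87.7 − 21.32 = 66.38, so M₂ = 2.51560 × 66.38 ≈ 166.9855 billion.
ΔM = M₂ − M₁ = 166.9855 − 223.2026 = -56.2171 billion.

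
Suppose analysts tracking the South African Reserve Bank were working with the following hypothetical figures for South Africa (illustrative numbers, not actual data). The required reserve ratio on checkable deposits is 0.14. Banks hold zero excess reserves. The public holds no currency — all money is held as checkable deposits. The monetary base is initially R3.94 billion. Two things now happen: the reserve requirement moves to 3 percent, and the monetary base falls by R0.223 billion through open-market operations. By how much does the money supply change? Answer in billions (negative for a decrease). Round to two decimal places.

R95.76 billion

Before: m₁ = 1 / (0.14) ≈ 7.1429, MB₁ = 3.94, so M₁ = 7.1429 × 3.94 ≈ 28.143 billion.
After: m₂ = 1 / (0.03) ≈ 33.3333, MB₂ = 3.94 − 0.223 = 3.717, so M₂ = 33.3333 × 3.717 ≈ 123.8999 billion.
ΔM = M₂ − M₁ = 123.8999 − 28.143 = 95.7569 billion.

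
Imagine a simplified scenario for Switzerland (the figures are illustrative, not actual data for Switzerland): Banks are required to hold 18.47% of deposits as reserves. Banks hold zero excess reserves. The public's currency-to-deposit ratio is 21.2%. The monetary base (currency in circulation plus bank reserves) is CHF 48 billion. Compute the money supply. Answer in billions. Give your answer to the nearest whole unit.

The money multiplier is m = (1 + c) / (rr + c) = (1 + 0.212) / (0.1847 + 0.212) ≈ 3.0552.
So M = m × MB = 3.0552 × 48 = 146.6496 billion.

CHF 147 billion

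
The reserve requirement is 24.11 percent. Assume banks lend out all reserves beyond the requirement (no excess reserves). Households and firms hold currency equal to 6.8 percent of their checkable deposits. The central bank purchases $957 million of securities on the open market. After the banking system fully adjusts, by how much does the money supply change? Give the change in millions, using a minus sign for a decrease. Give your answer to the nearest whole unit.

$3307 million

The money multiplier is m = (1 + c) / (rr + c) = (1 + 0.068) / (0.2411 + 0.068) ≈ 3.4552.
The purchase adds 957 million of base, so ΔM = m × ΔMB = 3.4552 × (+957) = 3306.6264 million.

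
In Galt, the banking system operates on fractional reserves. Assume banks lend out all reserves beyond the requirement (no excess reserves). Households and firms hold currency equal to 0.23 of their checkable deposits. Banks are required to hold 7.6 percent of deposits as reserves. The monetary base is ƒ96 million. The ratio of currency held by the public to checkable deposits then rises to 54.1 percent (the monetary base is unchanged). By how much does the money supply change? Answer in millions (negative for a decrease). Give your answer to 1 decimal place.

Initially m₁ = (1 + 0.23) / (0.076 + 0.23) ≈ 4.0196, so M₁ = 4.0196 × 96 = 385.8816 million.
After the change m₂ = (1 + 0.541) / (0.076 + 0.541) ≈ 2.4976, so M₂ = 2.4976 × 96 = 239.7696 million.
ΔM = M₂ − M₁ = 239.7696 − 385.8816 = -146.112 million.

-146.1 million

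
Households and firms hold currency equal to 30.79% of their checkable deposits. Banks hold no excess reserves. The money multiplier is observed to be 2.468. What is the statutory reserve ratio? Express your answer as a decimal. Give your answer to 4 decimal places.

Using m = 2.468. Since m = (1 + c)/(c + rr + e), the denominator satisfies c + rr + e = (1 + c)/m = (1 + 0.3079) / 2.468 ≈ 0.529943.
With c = 0.3079 and e = 0, the statutory reserve ratio is 0.529943 − 0.3079 − 0 = 0.222043.

0.2220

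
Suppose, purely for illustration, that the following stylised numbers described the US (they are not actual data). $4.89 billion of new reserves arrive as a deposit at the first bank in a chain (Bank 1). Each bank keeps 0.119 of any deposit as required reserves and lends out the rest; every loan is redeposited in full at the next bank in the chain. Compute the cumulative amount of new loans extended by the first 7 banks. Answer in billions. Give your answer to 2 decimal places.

Bank i lends (1 − rr)^i of the original deposit: Bank 1 lends 4.89·0.8810 ≈ 4.3081, Bank 2 lends 4.89·0.8810² ≈ 3.7954, and so on.
Summing a geometric series: total = 4.89·[0.8810·(1 − 0.8810^7) / (1 − 0.8810)] ≈ 21.2893 billion.

$21.29 billion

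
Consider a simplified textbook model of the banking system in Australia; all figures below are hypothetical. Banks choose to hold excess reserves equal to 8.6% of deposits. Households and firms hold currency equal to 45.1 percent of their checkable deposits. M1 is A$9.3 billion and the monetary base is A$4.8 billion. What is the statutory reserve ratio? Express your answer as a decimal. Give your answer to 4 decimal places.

0.2119

Using m = M/MB = 9.3/4.8 = 1.937500. Since m = (1 + c)/(c + rr + e), the denominator satisfies c + rr + e = (1 + c)/m = (1 + 0.451) / 1.937500 ≈ 0.748903.
With c = 0.451 and e = 0.086, the statutory reserve ratio is 0.748903 − 0.451 − 0.086 = 0.211903.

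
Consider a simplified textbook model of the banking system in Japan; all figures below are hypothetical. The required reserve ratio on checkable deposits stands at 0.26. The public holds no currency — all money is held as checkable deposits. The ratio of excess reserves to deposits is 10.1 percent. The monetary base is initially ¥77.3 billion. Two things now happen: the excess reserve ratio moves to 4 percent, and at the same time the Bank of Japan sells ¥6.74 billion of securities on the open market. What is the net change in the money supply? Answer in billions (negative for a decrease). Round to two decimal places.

¥21.07 billion

Before: m₁ = 1 / (0.26 + 0.101) ≈ 2.77008, MB₁ = 77.3, so M₁ = 2.77008 × 77.3 ≈ 214.1272 billion.
After: m₂ = 1 / (0.26 + 0.04) ≈ 3.33333, MB₂ = 77.3 − 6.74 = 70.56, so M₂ = 3.33333 × 70.56 ≈ 235.1998 billion.
ΔM = M₂ − M₁ = 235.1998 − 214.1272 = 21.0726 billion.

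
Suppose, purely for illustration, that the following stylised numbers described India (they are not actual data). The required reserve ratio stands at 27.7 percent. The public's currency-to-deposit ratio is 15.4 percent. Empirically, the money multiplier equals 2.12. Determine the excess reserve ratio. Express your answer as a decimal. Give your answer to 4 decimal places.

0.1133

Using m = 2.12. Since m = (1 + c)/(c + rr + e), the denominator satisfies c + rr + e = (1 + c)/m = (1 + 0.154) / 2.12 ≈ 0.544340.
With c = 0.154 and rr = 0.277, the excess reserve ratio is 0.544340 − 0.154 − 0.277 = 0.11334.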